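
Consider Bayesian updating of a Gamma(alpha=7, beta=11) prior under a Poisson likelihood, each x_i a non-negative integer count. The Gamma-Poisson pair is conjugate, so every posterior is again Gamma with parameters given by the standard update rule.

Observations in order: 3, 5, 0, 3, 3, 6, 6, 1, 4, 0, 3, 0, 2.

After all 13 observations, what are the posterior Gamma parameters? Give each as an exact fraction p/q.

obs 1: x=3 → posterior Gamma(10, 12)
obs 2: x=5 → posterior Gamma(15, 13)
obs 3: x=0 → posterior Gamma(15, 14)
obs 4: x=3 → posterior Gamma(18, 15)
obs 5: x=3 → posterior Gamma(21, 16)
obs 6: x=6 → posterior Gamma(27, 17)
obs 7: x=6 → posterior Gamma(33, 18)
obs 8: x=1 → posterior Gamma(34, 19)
obs 9: x=4 → posterior Gamma(38, 20)
obs 10: x=0 → posterior Gamma(38, 21)
obs 11: x=3 → posterior Gamma(41, 22)
obs 12: x=0 → posterior Gamma(41, 23)
obs 13: x=2 → posterior Gamma(43, 24)

alpha=43, beta=24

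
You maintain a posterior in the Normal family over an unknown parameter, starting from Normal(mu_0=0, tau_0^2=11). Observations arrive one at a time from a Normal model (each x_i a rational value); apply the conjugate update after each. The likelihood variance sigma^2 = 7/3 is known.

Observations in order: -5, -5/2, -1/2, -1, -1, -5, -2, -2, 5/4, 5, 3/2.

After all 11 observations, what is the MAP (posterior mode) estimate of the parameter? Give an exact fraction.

obs 1: x=-5 → posterior Normal(-33/8, 77/40)
obs 2: x=-5/2 → posterior Normal(-495/146, 77/73)
obs 3: x=-1/2 → posterior Normal(-132/53, 77/106)
obs 4: x=-1 → posterior Normal(-297/139, 77/139)
obs 5: x=-1 → posterior Normal(-165/86, 77/172)
obs 6: x=-5 → posterior Normal(-99/41, 77/205)
obs 7: x=-2 → posterior Normal(-33/14, 11/34)
obs 8: x=-2 → posterior Normal(-627/271, 77/271)
obs 9: x=5/4 → posterior Normal(-2343/1216, 77/304)
obs 10: x=5 → posterior Normal(-1683/1348, 77/337)
obs 11: x=3/2 → posterior Normal(-297/296, 77/370)

-297/296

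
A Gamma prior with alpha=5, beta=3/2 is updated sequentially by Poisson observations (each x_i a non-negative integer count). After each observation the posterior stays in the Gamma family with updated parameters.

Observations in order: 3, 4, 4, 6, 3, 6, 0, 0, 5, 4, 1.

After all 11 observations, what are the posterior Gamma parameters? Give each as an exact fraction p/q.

obs 1: x=3 → posterior Gamma(8, 5/2)
obs 2: x=4 → posterior Gamma(12, 7/2)
obs 3: x=4 → posterior Gamma(16, 9/2)
obs 4: x=6 → posterior Gamma(22, 11/2)
obs 5: x=3 → posterior Gamma(25, 13/2)
obs 6: x=6 → posterior Gamma(31, 15/2)
obs 7: x=0 → posterior Gamma(31, 17/2)
obs 8: x=0 → posterior Gamma(31, 19/2)
obs 9: x=5 → posterior Gamma(36, 21/2)
obs 10: x=4 → posterior Gamma(40, 23/2)
obs 11: x=1 → posterior Gamma(41, 25/2)

alpha=41, beta=25/2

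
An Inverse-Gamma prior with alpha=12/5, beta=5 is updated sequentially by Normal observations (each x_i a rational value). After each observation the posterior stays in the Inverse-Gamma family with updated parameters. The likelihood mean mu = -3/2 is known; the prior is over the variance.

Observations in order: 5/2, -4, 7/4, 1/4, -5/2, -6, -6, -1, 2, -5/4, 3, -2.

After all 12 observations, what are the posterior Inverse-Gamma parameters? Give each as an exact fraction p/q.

obs 1: x=5/2 → posterior Inverse-Gamma(29/10, 13)
obs 2: x=-4 → posterior Inverse-Gamma(17/5, 129/8)
obs 3: x=7/4 → posterior Inverse-Gamma(39/10, 685/32)
obs 4: x=1/4 → posterior Inverse-Gamma(22/5, 367/16)
obs 5: x=-5/2 → posterior Inverse-Gamma(49/10, 375/16)
obs 6: x=-6 → posterior Inverse-Gamma(27/5, 537/16)
obs 7: x=-6 → posterior Inverse-Gamma(59/10, 699/16)
obs 8: x=-1 → posterior Inverse-Gamma(32/5, 701/16)
obs 9: x=2 → posterior Inverse-Gamma(69/10, 799/16)
obs 10: x=-5/4 → posterior Inverse-Gamma(37/5, 1599/32)
obs 11: x=3 → posterior Inverse-Gamma(79/10, 1923/32)
obs 12: x=-2 → posterior Inverse-Gamma(42/5, 1927/32)

alpha=42/5, beta=1927/32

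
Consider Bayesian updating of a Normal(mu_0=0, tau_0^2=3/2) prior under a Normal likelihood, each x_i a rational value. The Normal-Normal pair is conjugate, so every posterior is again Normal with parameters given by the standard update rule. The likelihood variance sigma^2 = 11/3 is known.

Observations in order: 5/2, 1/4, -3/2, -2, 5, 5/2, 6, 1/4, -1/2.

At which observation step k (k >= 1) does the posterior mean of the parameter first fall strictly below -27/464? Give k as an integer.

k = 4

obs 1: x=5/2 → posterior Normal(45/62, 33/31)
obs 2: x=1/4 → posterior Normal(99/160, 33/40)
obs 3: x=-3/2 → posterior Normal(45/196, 33/49)
obs 4: x=-2 → posterior Normal(-27/232, 33/58)
obs 5: x=5 → posterior Normal(153/268, 33/67)
obs 6: x=5/2 → posterior Normal(243/304, 33/76)
obs 7: x=6 → posterior Normal(27/20, 33/85)
obs 8: x=1/4 → posterior Normal(117/94, 33/94)
obs 9: x=-1/2 → posterior Normal(225/206, 33/103)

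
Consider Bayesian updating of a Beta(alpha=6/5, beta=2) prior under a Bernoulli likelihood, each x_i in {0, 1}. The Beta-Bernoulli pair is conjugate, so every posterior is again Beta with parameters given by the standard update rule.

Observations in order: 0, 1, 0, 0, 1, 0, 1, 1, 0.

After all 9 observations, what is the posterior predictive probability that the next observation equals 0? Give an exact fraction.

35/61

obs 1: x=0 → posterior Beta(6/5, 3)
obs 2: x=1 → posterior Beta(11/5, 3)
obs 3: x=0 → posterior Beta(11/5, 4)
obs 4: x=0 → posterior Beta(11/5, 5)
obs 5: x=1 → posterior Beta(16/5, 5)
obs 6: x=0 → posterior Beta(16/5, 6)
obs 7: x=1 → posterior Beta(21/5, 6)
obs 8: x=1 → posterior Beta(26/5, 6)
obs 9: x=0 → posterior Beta(26/5, 7)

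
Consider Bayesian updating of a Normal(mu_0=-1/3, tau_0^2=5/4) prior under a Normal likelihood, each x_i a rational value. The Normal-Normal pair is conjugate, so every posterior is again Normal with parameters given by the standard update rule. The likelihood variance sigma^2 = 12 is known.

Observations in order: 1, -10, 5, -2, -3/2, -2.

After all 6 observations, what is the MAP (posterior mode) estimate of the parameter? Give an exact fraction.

-127/156

obs 1: x=1 → posterior Normal(-11/53, 60/53)
obs 2: x=-10 → posterior Normal(-61/58, 30/29)
obs 3: x=5 → posterior Normal(-4/7, 20/21)
obs 4: x=-2 → posterior Normal(-23/34, 15/17)
obs 5: x=-3/2 → posterior Normal(-107/146, 60/73)
obs 6: x=-2 → posterior Normal(-127/156, 10/13)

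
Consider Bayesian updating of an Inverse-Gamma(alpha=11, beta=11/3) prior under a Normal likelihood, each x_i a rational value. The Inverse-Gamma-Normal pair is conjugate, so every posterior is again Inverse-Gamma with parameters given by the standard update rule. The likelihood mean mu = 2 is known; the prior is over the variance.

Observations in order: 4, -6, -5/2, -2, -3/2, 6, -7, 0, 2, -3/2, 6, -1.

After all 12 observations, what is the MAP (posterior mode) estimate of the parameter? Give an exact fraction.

obs 1: x=4 → posterior Inverse-Gamma(23/2, 17/3)
obs 2: x=-6 → posterior Inverse-Gamma(12, 113/3)
obs 3: x=-5/2 → posterior Inverse-Gamma(25/2, 1147/24)
obs 4: x=-2 → posterior Inverse-Gamma(13, 1339/24)
obs 5: x=-3/2 → posterior Inverse-Gamma(27/2, 743/12)
obs 6: x=6 → posterior Inverse-Gamma(14, 839/12)
obs 7: x=-7 → posterior Inverse-Gamma(29/2, 1325/12)
obs 8: x=0 → posterior Inverse-Gamma(15, 1349/12)
obs 9: x=2 → posterior Inverse-Gamma(31/2, 1349/12)
obs 10: x=-3/2 → posterior Inverse-Gamma(16, 2845/24)
obs 11: x=6 → posterior Inverse-Gamma(33/2, 3037/24)
obs 12: x=-1 → posterior Inverse-Gamma(17, 3145/24)

3145/432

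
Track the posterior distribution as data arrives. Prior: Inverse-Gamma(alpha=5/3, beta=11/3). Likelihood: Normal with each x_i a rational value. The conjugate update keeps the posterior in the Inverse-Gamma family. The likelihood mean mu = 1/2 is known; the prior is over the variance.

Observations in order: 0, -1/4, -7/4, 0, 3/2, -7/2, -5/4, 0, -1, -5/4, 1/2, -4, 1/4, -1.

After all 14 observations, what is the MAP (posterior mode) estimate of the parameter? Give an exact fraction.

obs 1: x=0 → posterior Inverse-Gamma(13/6, 91/24)
obs 2: x=-1/4 → posterior Inverse-Gamma(8/3, 391/96)
obs 3: x=-7/4 → posterior Inverse-Gamma(19/6, 317/48)
obs 4: x=0 → posterior Inverse-Gamma(11/3, 323/48)
obs 5: x=3/2 → posterior Inverse-Gamma(25/6, 347/48)
obs 6: x=-7/2 → posterior Inverse-Gamma(14/3, 731/48)
obs 7: x=-5/4 → posterior Inverse-Gamma(31/6, 1609/96)
obs 8: x=0 → posterior Inverse-Gamma(17/3, 1621/96)
obs 9: x=-1 → posterior Inverse-Gamma(37/6, 1729/96)
obs 10: x=-5/4 → posterior Inverse-Gamma(20/3, 469/24)
obs 11: x=1/2 → posterior Inverse-Gamma(43/6, 469/24)
obs 12: x=-4 → posterior Inverse-Gamma(23/3, 89/3)
obs 13: x=1/4 → posterior Inverse-Gamma(49/6, 2851/96)
obs 14: x=-1 → posterior Inverse-Gamma(26/3, 2959/96)

2959/928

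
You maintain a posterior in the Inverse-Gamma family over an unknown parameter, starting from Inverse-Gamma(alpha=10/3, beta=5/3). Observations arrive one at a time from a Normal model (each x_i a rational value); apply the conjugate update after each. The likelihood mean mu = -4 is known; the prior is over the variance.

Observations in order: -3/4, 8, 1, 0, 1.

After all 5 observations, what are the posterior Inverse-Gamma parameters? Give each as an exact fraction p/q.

alpha=35/6, beta=10747/96

obs 1: x=-3/4 → posterior Inverse-Gamma(23/6, 667/96)
obs 2: x=8 → posterior Inverse-Gamma(13/3, 7579/96)
obs 3: x=1 → posterior Inverse-Gamma(29/6, 8779/96)
obs 4: x=0 → posterior Inverse-Gamma(16/3, 9547/96)
obs 5: x=1 → posterior Inverse-Gamma(35/6, 10747/96)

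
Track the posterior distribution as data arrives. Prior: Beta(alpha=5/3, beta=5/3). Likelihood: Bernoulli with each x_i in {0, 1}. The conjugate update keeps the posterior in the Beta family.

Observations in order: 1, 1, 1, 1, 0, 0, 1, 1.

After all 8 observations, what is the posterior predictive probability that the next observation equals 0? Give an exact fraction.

obs 1: x=1 → posterior Beta(8/3, 5/3)
obs 2: x=1 → posterior Beta(11/3, 5/3)
obs 3: x=1 → posterior Beta(14/3, 5/3)
obs 4: x=1 → posterior Beta(17/3, 5/3)
obs 5: x=0 → posterior Beta(17/3, 8/3)
obs 6: x=0 → posterior Beta(17/3, 11/3)
obs 7: x=1 → posterior Beta(20/3, 11/3)
obs 8: x=1 → posterior Beta(23/3, 11/3)

11/34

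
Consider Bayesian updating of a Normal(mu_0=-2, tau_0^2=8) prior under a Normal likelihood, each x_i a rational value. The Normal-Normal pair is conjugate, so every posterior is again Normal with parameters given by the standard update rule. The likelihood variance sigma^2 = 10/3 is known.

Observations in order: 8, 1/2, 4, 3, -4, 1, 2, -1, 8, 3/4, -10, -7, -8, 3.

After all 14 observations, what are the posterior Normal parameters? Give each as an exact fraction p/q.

mu_0=-7/173, tau_0^2=40/173

obs 1: x=8 → posterior Normal(86/17, 40/17)
obs 2: x=1/2 → posterior Normal(92/29, 40/29)
obs 3: x=4 → posterior Normal(140/41, 40/41)
obs 4: x=3 → posterior Normal(176/53, 40/53)
obs 5: x=-4 → posterior Normal(128/65, 8/13)
obs 6: x=1 → posterior Normal(20/11, 40/77)
obs 7: x=2 → posterior Normal(164/89, 40/89)
obs 8: x=-1 → posterior Normal(152/101, 40/101)
obs 9: x=8 → posterior Normal(248/113, 40/113)
obs 10: x=3/4 → posterior Normal(257/125, 8/25)
obs 11: x=-10 → posterior Normal(1, 40/137)
obs 12: x=-7 → posterior Normal(53/149, 40/149)
obs 13: x=-8 → posterior Normal(-43/161, 40/161)
obs 14: x=3 → posterior Normal(-7/173, 40/173)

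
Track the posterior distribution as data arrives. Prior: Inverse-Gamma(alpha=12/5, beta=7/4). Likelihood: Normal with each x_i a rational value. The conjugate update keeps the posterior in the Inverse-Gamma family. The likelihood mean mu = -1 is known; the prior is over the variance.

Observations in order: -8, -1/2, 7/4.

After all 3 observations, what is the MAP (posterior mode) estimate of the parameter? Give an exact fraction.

obs 1: x=-8 → posterior Inverse-Gamma(29/10, 105/4)
obs 2: x=-1/2 → posterior Inverse-Gamma(17/5, 211/8)
obs 3: x=7/4 → posterior Inverse-Gamma(39/10, 965/32)

4825/784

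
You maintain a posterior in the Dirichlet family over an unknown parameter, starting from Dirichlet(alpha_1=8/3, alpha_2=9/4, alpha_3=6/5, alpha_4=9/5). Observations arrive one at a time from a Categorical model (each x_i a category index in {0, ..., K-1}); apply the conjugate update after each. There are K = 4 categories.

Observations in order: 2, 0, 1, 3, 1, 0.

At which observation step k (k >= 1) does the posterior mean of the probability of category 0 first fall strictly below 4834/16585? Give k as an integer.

obs 1: x=2 → posterior Dirichlet(8/3, 9/4, 11/5, 9/5)
obs 2: x=0 → posterior Dirichlet(11/3, 9/4, 11/5, 9/5)
obs 3: x=1 → posterior Dirichlet(11/3, 13/4, 11/5, 9/5)
obs 4: x=3 → posterior Dirichlet(11/3, 13/4, 11/5, 14/5)
obs 5: x=1 → posterior Dirichlet(11/3, 17/4, 11/5, 14/5)
obs 6: x=0 → posterior Dirichlet(14/3, 17/4, 11/5, 14/5)

k = 5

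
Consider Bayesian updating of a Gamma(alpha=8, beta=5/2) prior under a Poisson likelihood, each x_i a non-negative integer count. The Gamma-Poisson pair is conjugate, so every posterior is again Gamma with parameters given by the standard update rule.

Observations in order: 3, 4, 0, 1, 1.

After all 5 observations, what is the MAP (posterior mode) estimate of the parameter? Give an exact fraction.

obs 1: x=3 → posterior Gamma(11, 7/2)
obs 2: x=4 → posterior Gamma(15, 9/2)
obs 3: x=0 → posterior Gamma(15, 11/2)
obs 4: x=1 → posterior Gamma(16, 13/2)
obs 5: x=1 → posterior Gamma(17, 15/2)

32/15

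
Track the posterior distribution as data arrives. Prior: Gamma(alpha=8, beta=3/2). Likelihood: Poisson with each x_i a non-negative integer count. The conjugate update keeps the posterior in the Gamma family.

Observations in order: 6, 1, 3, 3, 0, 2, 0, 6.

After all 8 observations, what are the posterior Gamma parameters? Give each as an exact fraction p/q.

obs 1: x=6 → posterior Gamma(14, 5/2)
obs 2: x=1 → posterior Gamma(15, 7/2)
obs 3: x=3 → posterior Gamma(18, 9/2)
obs 4: x=3 → posterior Gamma(21, 11/2)
obs 5: x=0 → posterior Gamma(21, 13/2)
obs 6: x=2 → posterior Gamma(23, 15/2)
obs 7: x=0 → posterior Gamma(23, 17/2)
obs 8: x=6 → posterior Gamma(29, 19/2)

alpha=29, beta=19/2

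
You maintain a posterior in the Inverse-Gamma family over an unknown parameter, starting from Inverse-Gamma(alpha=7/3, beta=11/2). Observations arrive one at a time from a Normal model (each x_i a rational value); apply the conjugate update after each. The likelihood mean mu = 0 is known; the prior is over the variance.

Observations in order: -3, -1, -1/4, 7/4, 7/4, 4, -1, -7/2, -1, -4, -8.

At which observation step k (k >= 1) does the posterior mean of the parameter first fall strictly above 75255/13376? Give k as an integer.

k = 10

obs 1: x=-3 → posterior Inverse-Gamma(17/6, 10)
obs 2: x=-1 → posterior Inverse-Gamma(10/3, 21/2)
obs 3: x=-1/4 → posterior Inverse-Gamma(23/6, 337/32)
obs 4: x=7/4 → posterior Inverse-Gamma(13/3, 193/16)
obs 5: x=7/4 → posterior Inverse-Gamma(29/6, 435/32)
obs 6: x=4 → posterior Inverse-Gamma(16/3, 691/32)
obs 7: x=-1 → posterior Inverse-Gamma(35/6, 707/32)
obs 8: x=-7/2 → posterior Inverse-Gamma(19/3, 903/32)
obs 9: x=-1 → posterior Inverse-Gamma(41/6, 919/32)
obs 10: x=-4 → posterior Inverse-Gamma(22/3, 1175/32)
obs 11: x=-8 → posterior Inverse-Gamma(47/6, 2199/32)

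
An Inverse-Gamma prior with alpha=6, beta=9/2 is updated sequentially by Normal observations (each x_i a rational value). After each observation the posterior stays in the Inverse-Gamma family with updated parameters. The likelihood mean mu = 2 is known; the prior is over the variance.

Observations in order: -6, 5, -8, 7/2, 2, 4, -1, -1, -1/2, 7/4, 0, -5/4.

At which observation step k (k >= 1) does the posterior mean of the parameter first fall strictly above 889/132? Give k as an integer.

obs 1: x=-6 → posterior Inverse-Gamma(13/2, 73/2)
obs 2: x=5 → posterior Inverse-Gamma(7, 41)
obs 3: x=-8 → posterior Inverse-Gamma(15/2, 91)
obs 4: x=7/2 → posterior Inverse-Gamma(8, 737/8)
obs 5: x=2 → posterior Inverse-Gamma(17/2, 737/8)
obs 6: x=4 → posterior Inverse-Gamma(9, 753/8)
obs 7: x=-1 → posterior Inverse-Gamma(19/2, 789/8)
obs 8: x=-1 → posterior Inverse-Gamma(10, 825/8)
obs 9: x=-1/2 → posterior Inverse-Gamma(21/2, 425/4)
obs 10: x=7/4 → posterior Inverse-Gamma(11, 3401/32)
obs 11: x=0 → posterior Inverse-Gamma(23/2, 3465/32)
obs 12: x=-5/4 → posterior Inverse-Gamma(12, 1817/16)

k = 2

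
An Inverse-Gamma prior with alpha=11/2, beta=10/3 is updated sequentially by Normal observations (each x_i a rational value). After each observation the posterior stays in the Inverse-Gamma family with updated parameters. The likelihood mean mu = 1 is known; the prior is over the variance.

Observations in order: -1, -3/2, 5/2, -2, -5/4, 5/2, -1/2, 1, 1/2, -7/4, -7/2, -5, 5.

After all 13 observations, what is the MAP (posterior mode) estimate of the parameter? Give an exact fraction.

2827/624

obs 1: x=-1 → posterior Inverse-Gamma(6, 16/3)
obs 2: x=-3/2 → posterior Inverse-Gamma(13/2, 203/24)
obs 3: x=5/2 → posterior Inverse-Gamma(7, 115/12)
obs 4: x=-2 → posterior Inverse-Gamma(15/2, 169/12)
obs 5: x=-5/4 → posterior Inverse-Gamma(8, 1595/96)
obs 6: x=5/2 → posterior Inverse-Gamma(17/2, 1703/96)
obs 7: x=-1/2 → posterior Inverse-Gamma(9, 1811/96)
obs 8: x=1 → posterior Inverse-Gamma(19/2, 1811/96)
obs 9: x=1/2 → posterior Inverse-Gamma(10, 1823/96)
obs 10: x=-7/4 → posterior Inverse-Gamma(21/2, 1093/48)
obs 11: x=-7/2 → posterior Inverse-Gamma(11, 1579/48)
obs 12: x=-5 → posterior Inverse-Gamma(23/2, 2443/48)
obs 13: x=5 → posterior Inverse-Gamma(12, 2827/48)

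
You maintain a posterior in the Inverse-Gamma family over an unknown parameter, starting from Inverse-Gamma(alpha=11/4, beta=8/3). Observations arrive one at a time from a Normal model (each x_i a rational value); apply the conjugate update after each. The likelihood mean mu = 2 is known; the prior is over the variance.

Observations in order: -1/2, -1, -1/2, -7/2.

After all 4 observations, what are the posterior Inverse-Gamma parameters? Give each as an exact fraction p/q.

alpha=19/4, beta=685/24

obs 1: x=-1/2 → posterior Inverse-Gamma(13/4, 139/24)
obs 2: x=-1 → posterior Inverse-Gamma(15/4, 247/24)
obs 3: x=-1/2 → posterior Inverse-Gamma(17/4, 161/12)
obs 4: x=-7/2 → posterior Inverse-Gamma(19/4, 685/24)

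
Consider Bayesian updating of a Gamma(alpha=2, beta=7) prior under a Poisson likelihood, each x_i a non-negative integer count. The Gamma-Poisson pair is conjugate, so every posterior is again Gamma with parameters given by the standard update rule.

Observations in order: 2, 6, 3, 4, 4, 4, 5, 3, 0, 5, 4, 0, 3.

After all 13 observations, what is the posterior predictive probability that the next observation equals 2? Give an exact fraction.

obs 1: x=2 → posterior Gamma(4, 8)
obs 2: x=6 → posterior Gamma(10, 9)
obs 3: x=3 → posterior Gamma(13, 10)
obs 4: x=4 → posterior Gamma(17, 11)
obs 5: x=4 → posterior Gamma(21, 12)
obs 6: x=4 → posterior Gamma(25, 13)
obs 7: x=5 → posterior Gamma(30, 14)
obs 8: x=3 → posterior Gamma(33, 15)
obs 9: x=0 → posterior Gamma(33, 16)
obs 10: x=5 → posterior Gamma(38, 17)
obs 11: x=4 → posterior Gamma(42, 18)
obs 12: x=0 → posterior Gamma(42, 19)
obs 13: x=3 → posterior Gamma(45, 20)

4046202790215680000000000000000000000000000000000000000000000/15490461013938007971138903593883893826609668057339468073928149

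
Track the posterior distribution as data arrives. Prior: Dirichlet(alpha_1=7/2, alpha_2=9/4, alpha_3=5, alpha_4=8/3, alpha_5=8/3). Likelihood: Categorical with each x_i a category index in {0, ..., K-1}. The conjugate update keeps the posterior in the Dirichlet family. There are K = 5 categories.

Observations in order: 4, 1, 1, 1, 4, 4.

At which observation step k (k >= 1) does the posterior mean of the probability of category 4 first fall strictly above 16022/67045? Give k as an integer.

obs 1: x=4 → posterior Dirichlet(7/2, 9/4, 5, 8/3, 11/3)
obs 2: x=1 → posterior Dirichlet(7/2, 13/4, 5, 8/3, 11/3)
obs 3: x=1 → posterior Dirichlet(7/2, 17/4, 5, 8/3, 11/3)
obs 4: x=1 → posterior Dirichlet(7/2, 21/4, 5, 8/3, 11/3)
obs 5: x=4 → posterior Dirichlet(7/2, 21/4, 5, 8/3, 14/3)
obs 6: x=4 → posterior Dirichlet(7/2, 21/4, 5, 8/3, 17/3)

k = 6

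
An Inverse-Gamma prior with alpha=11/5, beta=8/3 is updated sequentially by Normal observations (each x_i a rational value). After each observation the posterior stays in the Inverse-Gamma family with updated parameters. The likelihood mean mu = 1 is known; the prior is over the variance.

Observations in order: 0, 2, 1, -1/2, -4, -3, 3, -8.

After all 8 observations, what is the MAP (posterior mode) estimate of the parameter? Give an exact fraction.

8135/864

obs 1: x=0 → posterior Inverse-Gamma(27/10, 19/6)
obs 2: x=2 → posterior Inverse-Gamma(16/5, 11/3)
obs 3: x=1 → posterior Inverse-Gamma(37/10, 11/3)
obs 4: x=-1/2 → posterior Inverse-Gamma(21/5, 115/24)
obs 5: x=-4 → posterior Inverse-Gamma(47/10, 415/24)
obs 6: x=-3 → posterior Inverse-Gamma(26/5, 607/24)
obs 7: x=3 → posterior Inverse-Gamma(57/10, 655/24)
obs 8: x=-8 → posterior Inverse-Gamma(31/5, 1627/24)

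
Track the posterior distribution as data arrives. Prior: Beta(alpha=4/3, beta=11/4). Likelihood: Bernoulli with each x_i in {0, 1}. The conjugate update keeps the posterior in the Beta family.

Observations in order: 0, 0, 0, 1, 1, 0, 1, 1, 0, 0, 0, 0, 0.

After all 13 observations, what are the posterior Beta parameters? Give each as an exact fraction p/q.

obs 1: x=0 → posterior Beta(4/3, 15/4)
obs 2: x=0 → posterior Beta(4/3, 19/4)
obs 3: x=0 → posterior Beta(4/3, 23/4)
obs 4: x=1 → posterior Beta(7/3, 23/4)
obs 5: x=1 → posterior Beta(10/3, 23/4)
obs 6: x=0 → posterior Beta(10/3, 27/4)
obs 7: x=1 → posterior Beta(13/3, 27/4)
obs 8: x=1 → posterior Beta(16/3, 27/4)
obs 9: x=0 → posterior Beta(16/3, 31/4)
obs 10: x=0 → posterior Beta(16/3, 35/4)
obs 11: x=0 → posterior Beta(16/3, 39/4)
obs 12: x=0 → posterior Beta(16/3, 43/4)
obs 13: x=0 → posterior Beta(16/3, 47/4)

alpha=16/3, beta=47/4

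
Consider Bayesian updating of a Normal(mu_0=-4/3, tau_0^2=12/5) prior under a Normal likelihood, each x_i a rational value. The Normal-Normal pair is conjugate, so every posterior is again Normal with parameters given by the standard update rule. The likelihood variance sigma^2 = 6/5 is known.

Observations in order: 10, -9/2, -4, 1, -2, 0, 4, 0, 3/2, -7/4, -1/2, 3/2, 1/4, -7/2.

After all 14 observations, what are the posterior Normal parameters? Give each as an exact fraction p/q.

mu_0=8/87, tau_0^2=12/145

obs 1: x=10 → posterior Normal(56/9, 4/5)
obs 2: x=-9/2 → posterior Normal(29/15, 12/25)
obs 3: x=-4 → posterior Normal(5/21, 12/35)
obs 4: x=1 → posterior Normal(11/27, 4/15)
obs 5: x=-2 → posterior Normal(-1/33, 12/55)
obs 6: x=0 → posterior Normal(-1/39, 12/65)
obs 7: x=4 → posterior Normal(23/45, 4/25)
obs 8: x=0 → posterior Normal(23/51, 12/85)
obs 9: x=3/2 → posterior Normal(32/57, 12/95)
obs 10: x=-7/4 → posterior Normal(43/126, 4/35)
obs 11: x=-1/2 → posterior Normal(37/138, 12/115)
obs 12: x=3/2 → posterior Normal(11/30, 12/125)
obs 13: x=1/4 → posterior Normal(29/81, 4/45)
obs 14: x=-7/2 → posterior Normal(8/87, 12/145)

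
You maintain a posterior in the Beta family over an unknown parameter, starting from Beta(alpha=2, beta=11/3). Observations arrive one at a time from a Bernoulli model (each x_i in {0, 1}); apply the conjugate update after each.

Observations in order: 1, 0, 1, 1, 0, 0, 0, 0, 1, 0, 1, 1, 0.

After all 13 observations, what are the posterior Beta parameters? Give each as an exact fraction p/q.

alpha=8, beta=32/3

obs 1: x=1 → posterior Beta(3, 11/3)
obs 2: x=0 → posterior Beta(3, 14/3)
obs 3: x=1 → posterior Beta(4, 14/3)
obs 4: x=1 → posterior Beta(5, 14/3)
obs 5: x=0 → posterior Beta(5, 17/3)
obs 6: x=0 → posterior Beta(5, 20/3)
obs 7: x=0 → posterior Beta(5, 23/3)
obs 8: x=0 → posterior Beta(5, 26/3)
obs 9: x=1 → posterior Beta(6, 26/3)
obs 10: x=0 → posterior Beta(6, 29/3)
obs 11: x=1 → posterior Beta(7, 29/3)
obs 12: x=1 → posterior Beta(8, 29/3)
obs 13: x=0 → posterior Beta(8, 32/3)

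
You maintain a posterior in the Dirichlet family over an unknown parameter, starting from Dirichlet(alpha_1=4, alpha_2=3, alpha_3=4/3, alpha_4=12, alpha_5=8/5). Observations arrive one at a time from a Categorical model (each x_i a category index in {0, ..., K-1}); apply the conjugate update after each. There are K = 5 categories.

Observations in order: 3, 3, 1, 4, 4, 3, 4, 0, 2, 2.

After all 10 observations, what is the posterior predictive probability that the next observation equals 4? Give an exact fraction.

69/479

obs 1: x=3 → posterior Dirichlet(4, 3, 4/3, 13, 8/5)
obs 2: x=3 → posterior Dirichlet(4, 3, 4/3, 14, 8/5)
obs 3: x=1 → posterior Dirichlet(4, 4, 4/3, 14, 8/5)
obs 4: x=4 → posterior Dirichlet(4, 4, 4/3, 14, 13/5)
obs 5: x=4 → posterior Dirichlet(4, 4, 4/3, 14, 18/5)
obs 6: x=3 → posterior Dirichlet(4, 4, 4/3, 15, 18/5)
obs 7: x=4 → posterior Dirichlet(4, 4, 4/3, 15, 23/5)
obs 8: x=0 → posterior Dirichlet(5, 4, 4/3, 15, 23/5)
obs 9: x=2 → posterior Dirichlet(5, 4, 7/3, 15, 23/5)
obs 10: x=2 → posterior Dirichlet(5, 4, 10/3, 15, 23/5)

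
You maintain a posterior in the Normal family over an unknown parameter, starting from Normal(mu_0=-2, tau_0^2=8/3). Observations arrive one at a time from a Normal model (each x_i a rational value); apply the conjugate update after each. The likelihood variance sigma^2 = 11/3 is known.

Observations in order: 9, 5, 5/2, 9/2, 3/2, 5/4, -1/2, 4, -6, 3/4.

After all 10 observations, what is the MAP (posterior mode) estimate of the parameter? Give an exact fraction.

22/13

obs 1: x=9 → posterior Normal(50/19, 88/57)
obs 2: x=5 → posterior Normal(10/3, 88/81)
obs 3: x=5/2 → posterior Normal(22/7, 88/105)
obs 4: x=9/2 → posterior Normal(146/43, 88/129)
obs 5: x=3/2 → posterior Normal(158/51, 88/153)
obs 6: x=5/4 → posterior Normal(168/59, 88/177)
obs 7: x=-1/2 → posterior Normal(164/67, 88/201)
obs 8: x=4 → posterior Normal(196/75, 88/225)
obs 9: x=-6 → posterior Normal(148/83, 88/249)
obs 10: x=3/4 → posterior Normal(22/13, 88/273)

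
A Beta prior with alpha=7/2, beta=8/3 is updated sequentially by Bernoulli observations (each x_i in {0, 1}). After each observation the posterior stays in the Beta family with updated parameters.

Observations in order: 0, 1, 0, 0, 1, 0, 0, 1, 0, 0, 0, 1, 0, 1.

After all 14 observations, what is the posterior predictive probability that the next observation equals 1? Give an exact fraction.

obs 1: x=0 → posterior Beta(7/2, 11/3)
obs 2: x=1 → posterior Beta(9/2, 11/3)
obs 3: x=0 → posterior Beta(9/2, 14/3)
obs 4: x=0 → posterior Beta(9/2, 17/3)
obs 5: x=1 → posterior Beta(11/2, 17/3)
obs 6: x=0 → posterior Beta(11/2, 20/3)
obs 7: x=0 → posterior Beta(11/2, 23/3)
obs 8: x=1 → posterior Beta(13/2, 23/3)
obs 9: x=0 → posterior Beta(13/2, 26/3)
obs 10: x=0 → posterior Beta(13/2, 29/3)
obs 11: x=0 → posterior Beta(13/2, 32/3)
obs 12: x=1 → posterior Beta(15/2, 32/3)
obs 13: x=0 → posterior Beta(15/2, 35/3)
obs 14: x=1 → posterior Beta(17/2, 35/3)

51/121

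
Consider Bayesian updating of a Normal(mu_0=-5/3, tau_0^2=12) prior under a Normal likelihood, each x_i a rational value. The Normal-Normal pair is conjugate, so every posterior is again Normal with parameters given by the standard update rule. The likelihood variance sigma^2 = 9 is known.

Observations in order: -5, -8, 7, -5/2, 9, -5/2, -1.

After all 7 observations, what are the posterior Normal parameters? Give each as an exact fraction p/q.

mu_0=-17/31, tau_0^2=36/31

obs 1: x=-5 → posterior Normal(-25/7, 36/7)
obs 2: x=-8 → posterior Normal(-57/11, 36/11)
obs 3: x=7 → posterior Normal(-29/15, 12/5)
obs 4: x=-5/2 → posterior Normal(-39/19, 36/19)
obs 5: x=9 → posterior Normal(-3/23, 36/23)
obs 6: x=-5/2 → posterior Normal(-13/27, 4/3)
obs 7: x=-1 → posterior Normal(-17/31, 36/31)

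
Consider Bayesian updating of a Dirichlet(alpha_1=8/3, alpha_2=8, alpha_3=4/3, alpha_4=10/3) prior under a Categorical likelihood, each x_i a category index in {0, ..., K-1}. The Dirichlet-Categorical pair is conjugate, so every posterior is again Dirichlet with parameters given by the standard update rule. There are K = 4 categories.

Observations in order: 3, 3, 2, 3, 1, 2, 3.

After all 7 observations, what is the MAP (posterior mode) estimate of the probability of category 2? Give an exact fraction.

7/55

obs 1: x=3 → posterior Dirichlet(8/3, 8, 4/3, 13/3)
obs 2: x=3 → posterior Dirichlet(8/3, 8, 4/3, 16/3)
obs 3: x=2 → posterior Dirichlet(8/3, 8, 7/3, 16/3)
obs 4: x=3 → posterior Dirichlet(8/3, 8, 7/3, 19/3)
obs 5: x=1 → posterior Dirichlet(8/3, 9, 7/3, 19/3)
obs 6: x=2 → posterior Dirichlet(8/3, 9, 10/3, 19/3)
obs 7: x=3 → posterior Dirichlet(8/3, 9, 10/3, 22/3)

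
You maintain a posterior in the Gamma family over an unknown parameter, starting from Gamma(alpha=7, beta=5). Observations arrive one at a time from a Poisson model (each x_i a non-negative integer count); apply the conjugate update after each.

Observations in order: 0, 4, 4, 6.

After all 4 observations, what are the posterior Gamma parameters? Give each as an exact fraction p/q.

obs 1: x=0 → posterior Gamma(7, 6)
obs 2: x=4 → posterior Gamma(11, 7)
obs 3: x=4 → posterior Gamma(15, 8)
obs 4: x=6 → posterior Gamma(21, 9)

alpha=21, beta=9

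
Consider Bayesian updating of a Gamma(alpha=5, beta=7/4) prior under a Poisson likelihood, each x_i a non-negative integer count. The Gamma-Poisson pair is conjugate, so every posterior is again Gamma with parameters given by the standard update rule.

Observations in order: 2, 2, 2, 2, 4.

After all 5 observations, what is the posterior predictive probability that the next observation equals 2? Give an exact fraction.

obs 1: x=2 → posterior Gamma(7, 11/4)
obs 2: x=2 → posterior Gamma(9, 15/4)
obs 3: x=2 → posterior Gamma(11, 19/4)
obs 4: x=2 → posterior Gamma(13, 23/4)
obs 5: x=4 → posterior Gamma(17, 27/4)

5272242821608965411928708656/21670662219970396194714277471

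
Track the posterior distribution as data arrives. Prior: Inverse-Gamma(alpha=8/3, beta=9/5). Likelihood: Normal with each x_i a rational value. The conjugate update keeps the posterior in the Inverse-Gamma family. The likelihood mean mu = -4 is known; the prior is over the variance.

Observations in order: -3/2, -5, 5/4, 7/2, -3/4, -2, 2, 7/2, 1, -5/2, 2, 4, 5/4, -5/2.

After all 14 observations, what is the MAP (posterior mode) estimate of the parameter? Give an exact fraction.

obs 1: x=-3/2 → posterior Inverse-Gamma(19/6, 197/40)
obs 2: x=-5 → posterior Inverse-Gamma(11/3, 217/40)
obs 3: x=5/4 → posterior Inverse-Gamma(25/6, 3073/160)
obs 4: x=7/2 → posterior Inverse-Gamma(14/3, 7573/160)
obs 5: x=-3/4 → posterior Inverse-Gamma(31/6, 4209/80)
obs 6: x=-2 → posterior Inverse-Gamma(17/3, 4369/80)
obs 7: x=2 → posterior Inverse-Gamma(37/6, 5809/80)
obs 8: x=7/2 → posterior Inverse-Gamma(20/3, 8059/80)
obs 9: x=1 → posterior Inverse-Gamma(43/6, 9059/80)
obs 10: x=-5/2 → posterior Inverse-Gamma(23/3, 9149/80)
obs 11: x=2 → posterior Inverse-Gamma(49/6, 10589/80)
obs 12: x=4 → posterior Inverse-Gamma(26/3, 13149/80)
obs 13: x=5/4 → posterior Inverse-Gamma(55/6, 28503/160)
obs 14: x=-5/2 → posterior Inverse-Gamma(29/3, 28683/160)

86049/5120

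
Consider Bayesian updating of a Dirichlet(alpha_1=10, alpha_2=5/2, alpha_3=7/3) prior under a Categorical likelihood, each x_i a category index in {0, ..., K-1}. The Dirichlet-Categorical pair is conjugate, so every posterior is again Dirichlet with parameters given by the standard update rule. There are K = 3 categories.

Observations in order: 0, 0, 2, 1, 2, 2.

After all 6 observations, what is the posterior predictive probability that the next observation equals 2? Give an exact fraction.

32/125

obs 1: x=0 → posterior Dirichlet(11, 5/2, 7/3)
obs 2: x=0 → posterior Dirichlet(12, 5/2, 7/3)
obs 3: x=2 → posterior Dirichlet(12, 5/2, 10/3)
obs 4: x=1 → posterior Dirichlet(12, 7/2, 10/3)
obs 5: x=2 → posterior Dirichlet(12, 7/2, 13/3)
obs 6: x=2 → posterior Dirichlet(12, 7/2, 16/3)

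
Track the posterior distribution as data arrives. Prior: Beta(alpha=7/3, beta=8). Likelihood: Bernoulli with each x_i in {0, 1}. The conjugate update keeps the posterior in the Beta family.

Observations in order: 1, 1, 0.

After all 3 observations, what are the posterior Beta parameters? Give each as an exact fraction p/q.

alpha=13/3, beta=9

obs 1: x=1 → posterior Beta(10/3, 8)
obs 2: x=1 → posterior Beta(13/3, 8)
obs 3: x=0 → posterior Beta(13/3, 9)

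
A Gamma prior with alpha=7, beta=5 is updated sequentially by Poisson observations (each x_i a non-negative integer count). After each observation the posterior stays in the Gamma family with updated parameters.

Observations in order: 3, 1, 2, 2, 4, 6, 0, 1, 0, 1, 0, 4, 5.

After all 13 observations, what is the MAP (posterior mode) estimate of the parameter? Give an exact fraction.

obs 1: x=3 → posterior Gamma(10, 6)
obs 2: x=1 → posterior Gamma(11, 7)
obs 3: x=2 → posterior Gamma(13, 8)
obs 4: x=2 → posterior Gamma(15, 9)
obs 5: x=4 → posterior Gamma(19, 10)
obs 6: x=6 → posterior Gamma(25, 11)
obs 7: x=0 → posterior Gamma(25, 12)
obs 8: x=1 → posterior Gamma(26, 13)
obs 9: x=0 → posterior Gamma(26, 14)
obs 10: x=1 → posterior Gamma(27, 15)
obs 11: x=0 → posterior Gamma(27, 16)
obs 12: x=4 → posterior Gamma(31, 17)
obs 13: x=5 → posterior Gamma(36, 18)

35/18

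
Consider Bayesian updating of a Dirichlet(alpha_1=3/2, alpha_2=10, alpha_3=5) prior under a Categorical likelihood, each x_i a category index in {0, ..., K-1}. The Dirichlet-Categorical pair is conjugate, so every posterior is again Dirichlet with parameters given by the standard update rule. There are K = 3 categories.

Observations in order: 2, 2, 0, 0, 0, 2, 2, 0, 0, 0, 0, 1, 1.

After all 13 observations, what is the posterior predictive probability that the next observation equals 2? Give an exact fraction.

obs 1: x=2 → posterior Dirichlet(3/2, 10, 6)
obs 2: x=2 → posterior Dirichlet(3/2, 10, 7)
obs 3: x=0 → posterior Dirichlet(5/2, 10, 7)
obs 4: x=0 → posterior Dirichlet(7/2, 10, 7)
obs 5: x=0 → posterior Dirichlet(9/2, 10, 7)
obs 6: x=2 → posterior Dirichlet(9/2, 10, 8)
obs 7: x=2 → posterior Dirichlet(9/2, 10, 9)
obs 8: x=0 → posterior Dirichlet(11/2, 10, 9)
obs 9: x=0 → posterior Dirichlet(13/2, 10, 9)
obs 10: x=0 → posterior Dirichlet(15/2, 10, 9)
obs 11: x=0 → posterior Dirichlet(17/2, 10, 9)
obs 12: x=1 → posterior Dirichlet(17/2, 11, 9)
obs 13: x=1 → posterior Dirichlet(17/2, 12, 9)

18/59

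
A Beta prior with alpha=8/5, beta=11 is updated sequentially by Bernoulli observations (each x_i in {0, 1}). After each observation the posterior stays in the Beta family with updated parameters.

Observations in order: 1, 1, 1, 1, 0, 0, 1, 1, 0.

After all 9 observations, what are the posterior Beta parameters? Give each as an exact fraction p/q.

alpha=38/5, beta=14

obs 1: x=1 → posterior Beta(13/5, 11)
obs 2: x=1 → posterior Beta(18/5, 11)
obs 3: x=1 → posterior Beta(23/5, 11)
obs 4: x=1 → posterior Beta(28/5, 11)
obs 5: x=0 → posterior Beta(28/5, 12)
obs 6: x=0 → posterior Beta(28/5, 13)
obs 7: x=1 → posterior Beta(33/5, 13)
obs 8: x=1 → posterior Beta(38/5, 13)
obs 9: x=0 → posterior Beta(38/5, 14)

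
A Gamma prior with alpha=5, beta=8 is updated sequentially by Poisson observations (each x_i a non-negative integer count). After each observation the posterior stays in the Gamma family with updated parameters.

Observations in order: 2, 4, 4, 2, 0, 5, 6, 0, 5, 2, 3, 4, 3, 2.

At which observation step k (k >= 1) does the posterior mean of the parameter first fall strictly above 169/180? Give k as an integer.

obs 1: x=2 → posterior Gamma(7, 9)
obs 2: x=4 → posterior Gamma(11, 10)
obs 3: x=4 → posterior Gamma(15, 11)
obs 4: x=2 → posterior Gamma(17, 12)
obs 5: x=0 → posterior Gamma(17, 13)
obs 6: x=5 → posterior Gamma(22, 14)
obs 7: x=6 → posterior Gamma(28, 15)
obs 8: x=0 → posterior Gamma(28, 16)
obs 9: x=5 → posterior Gamma(33, 17)
obs 10: x=2 → posterior Gamma(35, 18)
obs 11: x=3 → posterior Gamma(38, 19)
obs 12: x=4 → posterior Gamma(42, 20)
obs 13: x=3 → posterior Gamma(45, 21)
obs 14: x=2 → posterior Gamma(47, 22)

k = 2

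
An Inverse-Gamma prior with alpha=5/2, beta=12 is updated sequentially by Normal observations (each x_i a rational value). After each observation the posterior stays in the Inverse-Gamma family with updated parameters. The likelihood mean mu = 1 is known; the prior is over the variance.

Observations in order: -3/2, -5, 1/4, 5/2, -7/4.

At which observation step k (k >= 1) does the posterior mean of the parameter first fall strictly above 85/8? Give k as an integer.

obs 1: x=-3/2 → posterior Inverse-Gamma(3, 121/8)
obs 2: x=-5 → posterior Inverse-Gamma(7/2, 265/8)
obs 3: x=1/4 → posterior Inverse-Gamma(4, 1069/32)
obs 4: x=5/2 → posterior Inverse-Gamma(9/2, 1105/32)
obs 5: x=-7/4 → posterior Inverse-Gamma(5, 613/16)

k = 2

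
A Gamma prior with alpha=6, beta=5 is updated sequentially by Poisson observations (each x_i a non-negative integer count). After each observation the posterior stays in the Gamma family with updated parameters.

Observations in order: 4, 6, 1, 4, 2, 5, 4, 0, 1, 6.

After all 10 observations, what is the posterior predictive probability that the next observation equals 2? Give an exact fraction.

1437453201722201578495514695532619953155517578125/5846006549323611672814739330865132078623730171904

obs 1: x=4 → posterior Gamma(10, 6)
obs 2: x=6 → posterior Gamma(16, 7)
obs 3: x=1 → posterior Gamma(17, 8)
obs 4: x=4 → posterior Gamma(21, 9)
obs 5: x=2 → posterior Gamma(23, 10)
obs 6: x=5 → posterior Gamma(28, 11)
obs 7: x=4 → posterior Gamma(32, 12)
obs 8: x=0 → posterior Gamma(32, 13)
obs 9: x=1 → posterior Gamma(33, 14)
obs 10: x=6 → posterior Gamma(39, 15)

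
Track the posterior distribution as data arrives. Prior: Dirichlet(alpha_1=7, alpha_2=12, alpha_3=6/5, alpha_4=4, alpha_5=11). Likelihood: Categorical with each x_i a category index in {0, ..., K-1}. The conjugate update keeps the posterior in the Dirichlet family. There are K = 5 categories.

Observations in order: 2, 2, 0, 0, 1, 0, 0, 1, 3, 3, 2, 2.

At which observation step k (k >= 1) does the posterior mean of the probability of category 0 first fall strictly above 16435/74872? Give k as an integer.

k = 4

obs 1: x=2 → posterior Dirichlet(7, 12, 11/5, 4, 11)
obs 2: x=2 → posterior Dirichlet(7, 12, 16/5, 4, 11)
obs 3: x=0 → posterior Dirichlet(8, 12, 16/5, 4, 11)
obs 4: x=0 → posterior Dirichlet(9, 12, 16/5, 4, 11)
obs 5: x=1 → posterior Dirichlet(9, 13, 16/5, 4, 11)
obs 6: x=0 → posterior Dirichlet(10, 13, 16/5, 4, 11)
obs 7: x=0 → posterior Dirichlet(11, 13, 16/5, 4, 11)
obs 8: x=1 → posterior Dirichlet(11, 14, 16/5, 4, 11)
obs 9: x=3 → posterior Dirichlet(11, 14, 16/5, 5, 11)
obs 10: x=3 → posterior Dirichlet(11, 14, 16/5, 6, 11)
obs 11: x=2 → posterior Dirichlet(11, 14, 21/5, 6, 11)
obs 12: x=2 → posterior Dirichlet(11, 14, 26/5, 6, 11)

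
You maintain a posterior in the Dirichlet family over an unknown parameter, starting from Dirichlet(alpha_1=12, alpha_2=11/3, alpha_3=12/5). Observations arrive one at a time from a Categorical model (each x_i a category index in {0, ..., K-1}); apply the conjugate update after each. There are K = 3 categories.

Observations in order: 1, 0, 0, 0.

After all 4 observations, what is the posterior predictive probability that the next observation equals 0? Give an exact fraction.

obs 1: x=1 → posterior Dirichlet(12, 14/3, 12/5)
obs 2: x=0 → posterior Dirichlet(13, 14/3, 12/5)
obs 3: x=0 → posterior Dirichlet(14, 14/3, 12/5)
obs 4: x=0 → posterior Dirichlet(15, 14/3, 12/5)

225/331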